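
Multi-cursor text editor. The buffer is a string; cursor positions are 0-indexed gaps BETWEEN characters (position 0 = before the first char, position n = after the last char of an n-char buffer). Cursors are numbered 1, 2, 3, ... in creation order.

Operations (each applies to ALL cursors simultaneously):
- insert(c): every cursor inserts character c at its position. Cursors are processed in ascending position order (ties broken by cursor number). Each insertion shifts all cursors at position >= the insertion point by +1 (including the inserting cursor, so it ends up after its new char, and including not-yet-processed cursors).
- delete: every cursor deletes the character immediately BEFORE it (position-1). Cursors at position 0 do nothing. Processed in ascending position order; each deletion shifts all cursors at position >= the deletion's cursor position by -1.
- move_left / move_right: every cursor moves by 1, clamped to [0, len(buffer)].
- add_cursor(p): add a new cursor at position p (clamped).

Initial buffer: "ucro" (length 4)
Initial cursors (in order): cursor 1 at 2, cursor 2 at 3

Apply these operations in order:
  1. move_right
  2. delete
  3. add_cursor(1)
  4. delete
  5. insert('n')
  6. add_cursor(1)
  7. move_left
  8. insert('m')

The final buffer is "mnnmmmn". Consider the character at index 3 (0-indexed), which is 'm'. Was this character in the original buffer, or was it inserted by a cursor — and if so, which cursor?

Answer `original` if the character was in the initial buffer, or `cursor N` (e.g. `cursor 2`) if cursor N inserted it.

After op 1 (move_right): buffer="ucro" (len 4), cursors c1@3 c2@4, authorship ....
After op 2 (delete): buffer="uc" (len 2), cursors c1@2 c2@2, authorship ..
After op 3 (add_cursor(1)): buffer="uc" (len 2), cursors c3@1 c1@2 c2@2, authorship ..
After op 4 (delete): buffer="" (len 0), cursors c1@0 c2@0 c3@0, authorship 
After op 5 (insert('n')): buffer="nnn" (len 3), cursors c1@3 c2@3 c3@3, authorship 123
After op 6 (add_cursor(1)): buffer="nnn" (len 3), cursors c4@1 c1@3 c2@3 c3@3, authorship 123
After op 7 (move_left): buffer="nnn" (len 3), cursors c4@0 c1@2 c2@2 c3@2, authorship 123
After op 8 (insert('m')): buffer="mnnmmmn" (len 7), cursors c4@1 c1@6 c2@6 c3@6, authorship 4121233
Authorship (.=original, N=cursor N): 4 1 2 1 2 3 3
Index 3: author = 1

Answer: cursor 1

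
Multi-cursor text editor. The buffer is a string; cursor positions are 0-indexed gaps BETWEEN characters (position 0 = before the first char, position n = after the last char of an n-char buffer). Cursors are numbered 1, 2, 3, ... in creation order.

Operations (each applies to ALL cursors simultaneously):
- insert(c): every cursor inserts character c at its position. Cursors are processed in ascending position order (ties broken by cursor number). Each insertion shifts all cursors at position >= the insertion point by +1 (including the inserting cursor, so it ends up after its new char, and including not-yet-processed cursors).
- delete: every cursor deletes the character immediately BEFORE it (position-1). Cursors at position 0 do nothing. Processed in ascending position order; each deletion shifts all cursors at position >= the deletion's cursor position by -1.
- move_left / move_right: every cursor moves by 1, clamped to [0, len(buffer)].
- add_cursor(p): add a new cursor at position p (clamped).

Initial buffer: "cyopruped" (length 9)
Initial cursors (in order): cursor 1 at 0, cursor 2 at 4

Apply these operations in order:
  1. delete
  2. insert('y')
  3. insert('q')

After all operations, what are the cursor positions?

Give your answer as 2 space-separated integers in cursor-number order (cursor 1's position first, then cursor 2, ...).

Answer: 2 7

Derivation:
After op 1 (delete): buffer="cyoruped" (len 8), cursors c1@0 c2@3, authorship ........
After op 2 (insert('y')): buffer="ycyoyruped" (len 10), cursors c1@1 c2@5, authorship 1...2.....
After op 3 (insert('q')): buffer="yqcyoyqruped" (len 12), cursors c1@2 c2@7, authorship 11...22.....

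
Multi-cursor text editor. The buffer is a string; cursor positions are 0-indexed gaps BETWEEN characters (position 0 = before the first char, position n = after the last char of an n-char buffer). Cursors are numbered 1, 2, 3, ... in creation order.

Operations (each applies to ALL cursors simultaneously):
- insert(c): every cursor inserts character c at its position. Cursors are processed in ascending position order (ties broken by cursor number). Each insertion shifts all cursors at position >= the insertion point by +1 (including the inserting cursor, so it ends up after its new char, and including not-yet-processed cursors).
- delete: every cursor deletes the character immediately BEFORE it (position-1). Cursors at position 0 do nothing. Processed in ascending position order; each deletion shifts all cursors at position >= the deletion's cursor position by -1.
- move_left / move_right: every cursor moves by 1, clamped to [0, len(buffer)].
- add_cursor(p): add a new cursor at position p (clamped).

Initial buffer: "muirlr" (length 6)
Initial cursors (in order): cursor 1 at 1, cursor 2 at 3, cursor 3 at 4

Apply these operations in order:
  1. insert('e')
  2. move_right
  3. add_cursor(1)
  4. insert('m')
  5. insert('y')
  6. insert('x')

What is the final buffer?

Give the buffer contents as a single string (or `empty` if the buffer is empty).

After op 1 (insert('e')): buffer="meuierelr" (len 9), cursors c1@2 c2@5 c3@7, authorship .1..2.3..
After op 2 (move_right): buffer="meuierelr" (len 9), cursors c1@3 c2@6 c3@8, authorship .1..2.3..
After op 3 (add_cursor(1)): buffer="meuierelr" (len 9), cursors c4@1 c1@3 c2@6 c3@8, authorship .1..2.3..
After op 4 (insert('m')): buffer="mmeumiermelmr" (len 13), cursors c4@2 c1@5 c2@9 c3@12, authorship .41.1.2.23.3.
After op 5 (insert('y')): buffer="mmyeumyiermyelmyr" (len 17), cursors c4@3 c1@7 c2@12 c3@16, authorship .441.11.2.223.33.
After op 6 (insert('x')): buffer="mmyxeumyxiermyxelmyxr" (len 21), cursors c4@4 c1@9 c2@15 c3@20, authorship .4441.111.2.2223.333.

Answer: mmyxeumyxiermyxelmyxr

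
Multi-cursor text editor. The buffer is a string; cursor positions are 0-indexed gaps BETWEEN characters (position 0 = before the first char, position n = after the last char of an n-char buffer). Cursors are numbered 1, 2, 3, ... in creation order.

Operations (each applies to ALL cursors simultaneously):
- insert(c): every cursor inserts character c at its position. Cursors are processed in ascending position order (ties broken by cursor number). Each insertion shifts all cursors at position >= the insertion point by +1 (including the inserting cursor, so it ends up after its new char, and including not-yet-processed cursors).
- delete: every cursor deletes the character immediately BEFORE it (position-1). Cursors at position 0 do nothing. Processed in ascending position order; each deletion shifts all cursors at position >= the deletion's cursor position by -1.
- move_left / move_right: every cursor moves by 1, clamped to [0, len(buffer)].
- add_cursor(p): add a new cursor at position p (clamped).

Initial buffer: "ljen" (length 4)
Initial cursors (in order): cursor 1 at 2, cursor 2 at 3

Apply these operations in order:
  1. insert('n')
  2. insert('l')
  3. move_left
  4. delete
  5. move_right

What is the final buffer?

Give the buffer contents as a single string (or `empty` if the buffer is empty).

Answer: ljleln

Derivation:
After op 1 (insert('n')): buffer="ljnenn" (len 6), cursors c1@3 c2@5, authorship ..1.2.
After op 2 (insert('l')): buffer="ljnlenln" (len 8), cursors c1@4 c2@7, authorship ..11.22.
After op 3 (move_left): buffer="ljnlenln" (len 8), cursors c1@3 c2@6, authorship ..11.22.
After op 4 (delete): buffer="ljleln" (len 6), cursors c1@2 c2@4, authorship ..1.2.
After op 5 (move_right): buffer="ljleln" (len 6), cursors c1@3 c2@5, authorship ..1.2.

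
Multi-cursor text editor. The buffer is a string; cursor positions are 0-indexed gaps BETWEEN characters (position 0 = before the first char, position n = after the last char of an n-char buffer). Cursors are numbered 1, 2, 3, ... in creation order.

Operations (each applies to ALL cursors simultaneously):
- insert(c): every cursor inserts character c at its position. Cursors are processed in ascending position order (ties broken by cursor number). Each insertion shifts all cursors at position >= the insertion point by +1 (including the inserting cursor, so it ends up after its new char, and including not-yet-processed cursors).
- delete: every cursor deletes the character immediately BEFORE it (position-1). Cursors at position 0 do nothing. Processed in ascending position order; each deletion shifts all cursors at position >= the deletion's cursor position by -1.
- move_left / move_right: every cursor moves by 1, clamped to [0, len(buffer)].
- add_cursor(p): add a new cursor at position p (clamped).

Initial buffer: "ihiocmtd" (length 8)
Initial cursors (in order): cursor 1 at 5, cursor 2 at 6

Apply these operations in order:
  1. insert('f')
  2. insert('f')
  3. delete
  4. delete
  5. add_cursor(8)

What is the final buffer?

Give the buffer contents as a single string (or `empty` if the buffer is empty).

After op 1 (insert('f')): buffer="ihiocfmftd" (len 10), cursors c1@6 c2@8, authorship .....1.2..
After op 2 (insert('f')): buffer="ihiocffmfftd" (len 12), cursors c1@7 c2@10, authorship .....11.22..
After op 3 (delete): buffer="ihiocfmftd" (len 10), cursors c1@6 c2@8, authorship .....1.2..
After op 4 (delete): buffer="ihiocmtd" (len 8), cursors c1@5 c2@6, authorship ........
After op 5 (add_cursor(8)): buffer="ihiocmtd" (len 8), cursors c1@5 c2@6 c3@8, authorship ........

Answer: ihiocmtd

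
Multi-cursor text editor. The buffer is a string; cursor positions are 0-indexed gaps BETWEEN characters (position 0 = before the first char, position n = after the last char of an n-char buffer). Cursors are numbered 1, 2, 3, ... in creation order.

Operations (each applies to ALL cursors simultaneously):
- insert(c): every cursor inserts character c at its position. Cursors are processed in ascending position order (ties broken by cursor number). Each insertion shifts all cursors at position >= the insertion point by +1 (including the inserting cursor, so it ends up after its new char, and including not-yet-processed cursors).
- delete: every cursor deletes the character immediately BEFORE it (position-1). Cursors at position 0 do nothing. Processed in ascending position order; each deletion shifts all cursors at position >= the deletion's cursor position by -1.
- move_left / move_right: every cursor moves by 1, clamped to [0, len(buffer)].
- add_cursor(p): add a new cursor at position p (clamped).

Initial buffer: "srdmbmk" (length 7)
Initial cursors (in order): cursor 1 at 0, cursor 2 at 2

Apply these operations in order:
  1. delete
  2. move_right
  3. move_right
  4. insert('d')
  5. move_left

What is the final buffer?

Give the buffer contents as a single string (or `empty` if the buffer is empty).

After op 1 (delete): buffer="sdmbmk" (len 6), cursors c1@0 c2@1, authorship ......
After op 2 (move_right): buffer="sdmbmk" (len 6), cursors c1@1 c2@2, authorship ......
After op 3 (move_right): buffer="sdmbmk" (len 6), cursors c1@2 c2@3, authorship ......
After op 4 (insert('d')): buffer="sddmdbmk" (len 8), cursors c1@3 c2@5, authorship ..1.2...
After op 5 (move_left): buffer="sddmdbmk" (len 8), cursors c1@2 c2@4, authorship ..1.2...

Answer: sddmdbmk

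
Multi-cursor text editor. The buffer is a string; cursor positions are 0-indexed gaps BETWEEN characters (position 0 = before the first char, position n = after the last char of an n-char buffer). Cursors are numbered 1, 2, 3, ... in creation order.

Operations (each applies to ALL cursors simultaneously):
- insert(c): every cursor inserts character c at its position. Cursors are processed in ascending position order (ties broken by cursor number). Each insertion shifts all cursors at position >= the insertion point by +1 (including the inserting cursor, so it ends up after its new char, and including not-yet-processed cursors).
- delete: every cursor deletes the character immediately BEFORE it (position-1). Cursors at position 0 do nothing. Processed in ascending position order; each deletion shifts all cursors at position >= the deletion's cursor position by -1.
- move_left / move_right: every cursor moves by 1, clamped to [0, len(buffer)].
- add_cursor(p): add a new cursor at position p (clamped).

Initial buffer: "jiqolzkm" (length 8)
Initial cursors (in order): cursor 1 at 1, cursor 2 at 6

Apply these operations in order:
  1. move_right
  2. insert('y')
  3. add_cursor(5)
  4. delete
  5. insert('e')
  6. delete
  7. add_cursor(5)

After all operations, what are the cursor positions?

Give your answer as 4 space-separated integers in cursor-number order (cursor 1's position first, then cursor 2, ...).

After op 1 (move_right): buffer="jiqolzkm" (len 8), cursors c1@2 c2@7, authorship ........
After op 2 (insert('y')): buffer="jiyqolzkym" (len 10), cursors c1@3 c2@9, authorship ..1.....2.
After op 3 (add_cursor(5)): buffer="jiyqolzkym" (len 10), cursors c1@3 c3@5 c2@9, authorship ..1.....2.
After op 4 (delete): buffer="jiqlzkm" (len 7), cursors c1@2 c3@3 c2@6, authorship .......
After op 5 (insert('e')): buffer="jieqelzkem" (len 10), cursors c1@3 c3@5 c2@9, authorship ..1.3...2.
After op 6 (delete): buffer="jiqlzkm" (len 7), cursors c1@2 c3@3 c2@6, authorship .......
After op 7 (add_cursor(5)): buffer="jiqlzkm" (len 7), cursors c1@2 c3@3 c4@5 c2@6, authorship .......

Answer: 2 6 3 5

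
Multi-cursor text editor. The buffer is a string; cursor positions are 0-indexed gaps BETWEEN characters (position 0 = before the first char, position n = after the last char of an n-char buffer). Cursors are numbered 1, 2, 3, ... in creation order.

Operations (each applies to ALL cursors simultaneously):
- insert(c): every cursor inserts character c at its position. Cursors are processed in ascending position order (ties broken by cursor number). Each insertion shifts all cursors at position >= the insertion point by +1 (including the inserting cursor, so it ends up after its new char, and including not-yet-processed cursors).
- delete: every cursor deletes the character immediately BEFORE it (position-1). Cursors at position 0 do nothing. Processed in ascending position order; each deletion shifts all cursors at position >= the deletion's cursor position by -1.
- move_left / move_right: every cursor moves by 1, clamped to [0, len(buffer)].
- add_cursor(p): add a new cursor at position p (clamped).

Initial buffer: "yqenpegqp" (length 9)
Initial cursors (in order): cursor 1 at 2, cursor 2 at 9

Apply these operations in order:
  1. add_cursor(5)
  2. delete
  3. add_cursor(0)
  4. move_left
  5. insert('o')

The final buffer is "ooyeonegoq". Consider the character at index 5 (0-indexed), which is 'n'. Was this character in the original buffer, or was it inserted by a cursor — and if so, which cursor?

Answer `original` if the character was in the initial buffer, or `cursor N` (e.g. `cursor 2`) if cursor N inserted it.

Answer: original

Derivation:
After op 1 (add_cursor(5)): buffer="yqenpegqp" (len 9), cursors c1@2 c3@5 c2@9, authorship .........
After op 2 (delete): buffer="yenegq" (len 6), cursors c1@1 c3@3 c2@6, authorship ......
After op 3 (add_cursor(0)): buffer="yenegq" (len 6), cursors c4@0 c1@1 c3@3 c2@6, authorship ......
After op 4 (move_left): buffer="yenegq" (len 6), cursors c1@0 c4@0 c3@2 c2@5, authorship ......
After op 5 (insert('o')): buffer="ooyeonegoq" (len 10), cursors c1@2 c4@2 c3@5 c2@9, authorship 14..3...2.
Authorship (.=original, N=cursor N): 1 4 . . 3 . . . 2 .
Index 5: author = original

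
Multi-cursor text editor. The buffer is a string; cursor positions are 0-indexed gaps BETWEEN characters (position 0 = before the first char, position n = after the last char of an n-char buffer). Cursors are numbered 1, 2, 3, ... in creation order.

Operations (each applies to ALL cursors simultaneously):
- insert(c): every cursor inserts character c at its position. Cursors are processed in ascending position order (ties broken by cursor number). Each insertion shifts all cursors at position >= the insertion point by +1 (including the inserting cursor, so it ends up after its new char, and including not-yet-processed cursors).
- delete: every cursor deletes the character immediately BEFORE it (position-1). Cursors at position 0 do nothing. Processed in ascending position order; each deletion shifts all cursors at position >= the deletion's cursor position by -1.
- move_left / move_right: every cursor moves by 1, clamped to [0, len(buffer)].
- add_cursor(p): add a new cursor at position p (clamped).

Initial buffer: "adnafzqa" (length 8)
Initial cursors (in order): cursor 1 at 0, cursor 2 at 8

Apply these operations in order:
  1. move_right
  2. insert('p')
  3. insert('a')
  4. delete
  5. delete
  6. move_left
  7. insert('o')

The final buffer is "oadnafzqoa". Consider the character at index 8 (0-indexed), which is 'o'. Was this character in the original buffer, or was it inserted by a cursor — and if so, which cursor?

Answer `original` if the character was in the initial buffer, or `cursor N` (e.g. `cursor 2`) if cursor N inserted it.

After op 1 (move_right): buffer="adnafzqa" (len 8), cursors c1@1 c2@8, authorship ........
After op 2 (insert('p')): buffer="apdnafzqap" (len 10), cursors c1@2 c2@10, authorship .1.......2
After op 3 (insert('a')): buffer="apadnafzqapa" (len 12), cursors c1@3 c2@12, authorship .11.......22
After op 4 (delete): buffer="apdnafzqap" (len 10), cursors c1@2 c2@10, authorship .1.......2
After op 5 (delete): buffer="adnafzqa" (len 8), cursors c1@1 c2@8, authorship ........
After op 6 (move_left): buffer="adnafzqa" (len 8), cursors c1@0 c2@7, authorship ........
After op 7 (insert('o')): buffer="oadnafzqoa" (len 10), cursors c1@1 c2@9, authorship 1.......2.
Authorship (.=original, N=cursor N): 1 . . . . . . . 2 .
Index 8: author = 2

Answer: cursor 2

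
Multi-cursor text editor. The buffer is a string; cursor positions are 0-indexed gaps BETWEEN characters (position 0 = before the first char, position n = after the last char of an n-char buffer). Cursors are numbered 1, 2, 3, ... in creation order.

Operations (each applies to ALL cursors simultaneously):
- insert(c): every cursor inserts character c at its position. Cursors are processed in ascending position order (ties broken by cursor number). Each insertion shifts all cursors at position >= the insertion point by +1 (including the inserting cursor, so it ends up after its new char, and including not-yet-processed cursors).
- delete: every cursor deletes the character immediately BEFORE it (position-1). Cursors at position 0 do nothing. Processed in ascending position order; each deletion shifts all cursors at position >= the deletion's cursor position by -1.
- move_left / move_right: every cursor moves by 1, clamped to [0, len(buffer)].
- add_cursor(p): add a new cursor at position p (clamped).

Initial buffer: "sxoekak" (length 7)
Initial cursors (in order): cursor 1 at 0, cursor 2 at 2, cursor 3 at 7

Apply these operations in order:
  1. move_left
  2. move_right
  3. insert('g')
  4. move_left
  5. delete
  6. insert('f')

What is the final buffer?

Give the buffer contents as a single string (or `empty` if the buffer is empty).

After op 1 (move_left): buffer="sxoekak" (len 7), cursors c1@0 c2@1 c3@6, authorship .......
After op 2 (move_right): buffer="sxoekak" (len 7), cursors c1@1 c2@2 c3@7, authorship .......
After op 3 (insert('g')): buffer="sgxgoekakg" (len 10), cursors c1@2 c2@4 c3@10, authorship .1.2.....3
After op 4 (move_left): buffer="sgxgoekakg" (len 10), cursors c1@1 c2@3 c3@9, authorship .1.2.....3
After op 5 (delete): buffer="ggoekag" (len 7), cursors c1@0 c2@1 c3@6, authorship 12....3
After op 6 (insert('f')): buffer="fgfgoekafg" (len 10), cursors c1@1 c2@3 c3@9, authorship 1122....33

Answer: fgfgoekafg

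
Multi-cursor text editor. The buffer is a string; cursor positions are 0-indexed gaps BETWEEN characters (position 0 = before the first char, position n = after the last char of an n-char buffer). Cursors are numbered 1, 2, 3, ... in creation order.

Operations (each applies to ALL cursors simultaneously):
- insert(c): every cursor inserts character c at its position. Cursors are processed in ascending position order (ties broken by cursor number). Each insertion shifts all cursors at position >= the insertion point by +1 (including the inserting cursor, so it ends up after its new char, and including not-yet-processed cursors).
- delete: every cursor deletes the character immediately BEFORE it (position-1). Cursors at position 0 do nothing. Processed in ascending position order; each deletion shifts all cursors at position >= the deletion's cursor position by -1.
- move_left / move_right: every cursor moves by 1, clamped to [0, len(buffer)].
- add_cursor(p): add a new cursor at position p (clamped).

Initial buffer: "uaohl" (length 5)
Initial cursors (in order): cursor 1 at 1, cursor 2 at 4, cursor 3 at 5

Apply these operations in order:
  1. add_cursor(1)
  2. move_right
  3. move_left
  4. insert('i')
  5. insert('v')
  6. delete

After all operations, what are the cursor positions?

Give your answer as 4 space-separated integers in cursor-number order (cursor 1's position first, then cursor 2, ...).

After op 1 (add_cursor(1)): buffer="uaohl" (len 5), cursors c1@1 c4@1 c2@4 c3@5, authorship .....
After op 2 (move_right): buffer="uaohl" (len 5), cursors c1@2 c4@2 c2@5 c3@5, authorship .....
After op 3 (move_left): buffer="uaohl" (len 5), cursors c1@1 c4@1 c2@4 c3@4, authorship .....
After op 4 (insert('i')): buffer="uiiaohiil" (len 9), cursors c1@3 c4@3 c2@8 c3@8, authorship .14...23.
After op 5 (insert('v')): buffer="uiivvaohiivvl" (len 13), cursors c1@5 c4@5 c2@12 c3@12, authorship .1414...2323.
After op 6 (delete): buffer="uiiaohiil" (len 9), cursors c1@3 c4@3 c2@8 c3@8, authorship .14...23.

Answer: 3 8 8 3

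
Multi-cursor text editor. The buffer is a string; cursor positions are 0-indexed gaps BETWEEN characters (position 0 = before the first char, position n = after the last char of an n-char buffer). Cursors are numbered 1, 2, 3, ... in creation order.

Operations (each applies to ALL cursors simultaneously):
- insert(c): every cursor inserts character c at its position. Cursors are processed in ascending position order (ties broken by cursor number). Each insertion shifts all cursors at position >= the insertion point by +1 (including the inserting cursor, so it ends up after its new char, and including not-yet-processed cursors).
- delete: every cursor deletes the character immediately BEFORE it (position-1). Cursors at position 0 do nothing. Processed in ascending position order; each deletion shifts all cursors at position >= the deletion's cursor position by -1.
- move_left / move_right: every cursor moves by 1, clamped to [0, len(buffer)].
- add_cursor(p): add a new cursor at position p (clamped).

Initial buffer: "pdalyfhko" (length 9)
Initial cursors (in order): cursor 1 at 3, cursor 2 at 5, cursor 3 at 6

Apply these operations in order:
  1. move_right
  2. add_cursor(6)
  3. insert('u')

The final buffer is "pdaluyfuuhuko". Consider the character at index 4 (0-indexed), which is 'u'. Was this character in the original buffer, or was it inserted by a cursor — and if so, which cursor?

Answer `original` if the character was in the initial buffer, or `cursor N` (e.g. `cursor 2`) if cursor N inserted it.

Answer: cursor 1

Derivation:
After op 1 (move_right): buffer="pdalyfhko" (len 9), cursors c1@4 c2@6 c3@7, authorship .........
After op 2 (add_cursor(6)): buffer="pdalyfhko" (len 9), cursors c1@4 c2@6 c4@6 c3@7, authorship .........
After op 3 (insert('u')): buffer="pdaluyfuuhuko" (len 13), cursors c1@5 c2@9 c4@9 c3@11, authorship ....1..24.3..
Authorship (.=original, N=cursor N): . . . . 1 . . 2 4 . 3 . .
Index 4: author = 1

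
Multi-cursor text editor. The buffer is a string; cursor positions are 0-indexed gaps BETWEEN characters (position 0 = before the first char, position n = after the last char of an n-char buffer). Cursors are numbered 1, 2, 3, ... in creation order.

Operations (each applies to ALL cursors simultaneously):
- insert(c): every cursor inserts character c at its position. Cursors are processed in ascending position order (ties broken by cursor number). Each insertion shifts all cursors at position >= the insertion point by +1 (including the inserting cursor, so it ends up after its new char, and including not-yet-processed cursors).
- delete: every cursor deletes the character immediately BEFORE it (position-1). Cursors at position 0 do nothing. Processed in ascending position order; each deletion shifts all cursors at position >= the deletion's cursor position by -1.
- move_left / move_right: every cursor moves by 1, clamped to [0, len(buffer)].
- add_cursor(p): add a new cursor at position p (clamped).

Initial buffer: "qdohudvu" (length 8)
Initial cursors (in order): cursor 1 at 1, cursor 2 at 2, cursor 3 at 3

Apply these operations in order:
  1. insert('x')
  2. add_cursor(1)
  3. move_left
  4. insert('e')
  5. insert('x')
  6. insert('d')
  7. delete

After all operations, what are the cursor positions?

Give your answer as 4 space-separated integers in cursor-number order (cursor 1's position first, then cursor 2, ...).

After op 1 (insert('x')): buffer="qxdxoxhudvu" (len 11), cursors c1@2 c2@4 c3@6, authorship .1.2.3.....
After op 2 (add_cursor(1)): buffer="qxdxoxhudvu" (len 11), cursors c4@1 c1@2 c2@4 c3@6, authorship .1.2.3.....
After op 3 (move_left): buffer="qxdxoxhudvu" (len 11), cursors c4@0 c1@1 c2@3 c3@5, authorship .1.2.3.....
After op 4 (insert('e')): buffer="eqexdexoexhudvu" (len 15), cursors c4@1 c1@3 c2@6 c3@9, authorship 4.11.22.33.....
After op 5 (insert('x')): buffer="exqexxdexxoexxhudvu" (len 19), cursors c4@2 c1@5 c2@9 c3@13, authorship 44.111.222.333.....
After op 6 (insert('d')): buffer="exdqexdxdexdxoexdxhudvu" (len 23), cursors c4@3 c1@7 c2@12 c3@17, authorship 444.1111.2222.3333.....
After op 7 (delete): buffer="exqexxdexxoexxhudvu" (len 19), cursors c4@2 c1@5 c2@9 c3@13, authorship 44.111.222.333.....

Answer: 5 9 13 2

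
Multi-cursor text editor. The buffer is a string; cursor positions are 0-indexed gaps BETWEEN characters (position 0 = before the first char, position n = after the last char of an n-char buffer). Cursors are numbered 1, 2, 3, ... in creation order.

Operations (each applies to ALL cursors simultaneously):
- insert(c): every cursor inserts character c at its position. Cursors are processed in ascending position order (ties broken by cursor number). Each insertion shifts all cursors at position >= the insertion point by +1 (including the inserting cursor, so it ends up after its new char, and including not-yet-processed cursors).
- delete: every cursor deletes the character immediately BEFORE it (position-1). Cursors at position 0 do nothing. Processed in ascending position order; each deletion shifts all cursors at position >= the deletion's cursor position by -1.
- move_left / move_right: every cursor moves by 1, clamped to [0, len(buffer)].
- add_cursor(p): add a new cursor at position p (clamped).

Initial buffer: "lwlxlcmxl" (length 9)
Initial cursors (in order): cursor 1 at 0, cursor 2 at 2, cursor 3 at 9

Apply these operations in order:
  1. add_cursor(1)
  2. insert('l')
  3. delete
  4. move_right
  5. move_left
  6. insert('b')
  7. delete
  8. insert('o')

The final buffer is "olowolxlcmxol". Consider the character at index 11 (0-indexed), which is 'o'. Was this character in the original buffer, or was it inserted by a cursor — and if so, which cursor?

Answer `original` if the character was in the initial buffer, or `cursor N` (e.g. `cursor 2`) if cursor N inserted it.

After op 1 (add_cursor(1)): buffer="lwlxlcmxl" (len 9), cursors c1@0 c4@1 c2@2 c3@9, authorship .........
After op 2 (insert('l')): buffer="lllwllxlcmxll" (len 13), cursors c1@1 c4@3 c2@5 c3@13, authorship 1.4.2.......3
After op 3 (delete): buffer="lwlxlcmxl" (len 9), cursors c1@0 c4@1 c2@2 c3@9, authorship .........
After op 4 (move_right): buffer="lwlxlcmxl" (len 9), cursors c1@1 c4@2 c2@3 c3@9, authorship .........
After op 5 (move_left): buffer="lwlxlcmxl" (len 9), cursors c1@0 c4@1 c2@2 c3@8, authorship .........
After op 6 (insert('b')): buffer="blbwblxlcmxbl" (len 13), cursors c1@1 c4@3 c2@5 c3@12, authorship 1.4.2......3.
After op 7 (delete): buffer="lwlxlcmxl" (len 9), cursors c1@0 c4@1 c2@2 c3@8, authorship .........
After op 8 (insert('o')): buffer="olowolxlcmxol" (len 13), cursors c1@1 c4@3 c2@5 c3@12, authorship 1.4.2......3.
Authorship (.=original, N=cursor N): 1 . 4 . 2 . . . . . . 3 .
Index 11: author = 3

Answer: cursor 3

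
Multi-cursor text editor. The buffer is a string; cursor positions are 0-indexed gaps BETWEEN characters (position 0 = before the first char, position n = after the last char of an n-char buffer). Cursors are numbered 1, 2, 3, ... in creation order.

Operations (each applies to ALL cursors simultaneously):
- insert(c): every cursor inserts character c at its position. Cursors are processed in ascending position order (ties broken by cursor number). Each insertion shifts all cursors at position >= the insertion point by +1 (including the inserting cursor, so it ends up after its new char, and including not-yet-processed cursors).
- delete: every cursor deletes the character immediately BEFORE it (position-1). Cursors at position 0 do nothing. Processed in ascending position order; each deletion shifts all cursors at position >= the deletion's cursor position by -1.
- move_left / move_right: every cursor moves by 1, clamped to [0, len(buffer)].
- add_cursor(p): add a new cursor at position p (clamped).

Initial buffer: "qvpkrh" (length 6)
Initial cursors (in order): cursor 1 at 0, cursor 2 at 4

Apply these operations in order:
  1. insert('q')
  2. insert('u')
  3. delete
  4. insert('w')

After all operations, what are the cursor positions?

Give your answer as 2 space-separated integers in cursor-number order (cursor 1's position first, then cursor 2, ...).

Answer: 2 8

Derivation:
After op 1 (insert('q')): buffer="qqvpkqrh" (len 8), cursors c1@1 c2@6, authorship 1....2..
After op 2 (insert('u')): buffer="quqvpkqurh" (len 10), cursors c1@2 c2@8, authorship 11....22..
After op 3 (delete): buffer="qqvpkqrh" (len 8), cursors c1@1 c2@6, authorship 1....2..
After op 4 (insert('w')): buffer="qwqvpkqwrh" (len 10), cursors c1@2 c2@8, authorship 11....22..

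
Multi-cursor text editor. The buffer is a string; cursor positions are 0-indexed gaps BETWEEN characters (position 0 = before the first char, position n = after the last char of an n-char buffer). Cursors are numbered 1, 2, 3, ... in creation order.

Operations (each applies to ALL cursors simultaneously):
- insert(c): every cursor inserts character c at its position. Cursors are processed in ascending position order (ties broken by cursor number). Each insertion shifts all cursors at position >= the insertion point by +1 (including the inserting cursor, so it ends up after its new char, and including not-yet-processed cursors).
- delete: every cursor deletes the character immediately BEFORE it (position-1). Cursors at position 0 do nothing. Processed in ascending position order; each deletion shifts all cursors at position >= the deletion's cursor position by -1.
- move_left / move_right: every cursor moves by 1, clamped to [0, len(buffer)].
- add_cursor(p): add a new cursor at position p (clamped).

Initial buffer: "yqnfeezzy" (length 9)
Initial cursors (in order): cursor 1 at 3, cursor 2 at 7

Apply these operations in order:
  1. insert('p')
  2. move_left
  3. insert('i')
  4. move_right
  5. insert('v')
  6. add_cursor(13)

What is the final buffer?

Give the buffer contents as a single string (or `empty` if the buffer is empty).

After op 1 (insert('p')): buffer="yqnpfeezpzy" (len 11), cursors c1@4 c2@9, authorship ...1....2..
After op 2 (move_left): buffer="yqnpfeezpzy" (len 11), cursors c1@3 c2@8, authorship ...1....2..
After op 3 (insert('i')): buffer="yqnipfeezipzy" (len 13), cursors c1@4 c2@10, authorship ...11....22..
After op 4 (move_right): buffer="yqnipfeezipzy" (len 13), cursors c1@5 c2@11, authorship ...11....22..
After op 5 (insert('v')): buffer="yqnipvfeezipvzy" (len 15), cursors c1@6 c2@13, authorship ...111....222..
After op 6 (add_cursor(13)): buffer="yqnipvfeezipvzy" (len 15), cursors c1@6 c2@13 c3@13, authorship ...111....222..

Answer: yqnipvfeezipvzy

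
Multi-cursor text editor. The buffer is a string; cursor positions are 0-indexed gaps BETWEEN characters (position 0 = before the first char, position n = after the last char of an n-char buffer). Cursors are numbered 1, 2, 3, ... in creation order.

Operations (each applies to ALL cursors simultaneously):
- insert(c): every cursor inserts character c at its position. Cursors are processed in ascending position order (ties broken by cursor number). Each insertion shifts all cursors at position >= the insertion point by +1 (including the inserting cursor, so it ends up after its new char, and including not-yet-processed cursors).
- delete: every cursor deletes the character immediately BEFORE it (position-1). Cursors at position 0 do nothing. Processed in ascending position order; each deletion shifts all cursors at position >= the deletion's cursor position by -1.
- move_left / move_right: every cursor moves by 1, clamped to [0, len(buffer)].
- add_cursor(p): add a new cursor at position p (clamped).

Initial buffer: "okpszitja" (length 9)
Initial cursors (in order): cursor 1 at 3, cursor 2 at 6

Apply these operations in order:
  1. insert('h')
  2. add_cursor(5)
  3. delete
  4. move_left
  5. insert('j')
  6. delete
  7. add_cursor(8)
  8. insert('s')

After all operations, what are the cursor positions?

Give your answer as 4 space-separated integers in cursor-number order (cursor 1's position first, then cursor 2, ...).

Answer: 4 7 4 12

Derivation:
After op 1 (insert('h')): buffer="okphszihtja" (len 11), cursors c1@4 c2@8, authorship ...1...2...
After op 2 (add_cursor(5)): buffer="okphszihtja" (len 11), cursors c1@4 c3@5 c2@8, authorship ...1...2...
After op 3 (delete): buffer="okpzitja" (len 8), cursors c1@3 c3@3 c2@5, authorship ........
After op 4 (move_left): buffer="okpzitja" (len 8), cursors c1@2 c3@2 c2@4, authorship ........
After op 5 (insert('j')): buffer="okjjpzjitja" (len 11), cursors c1@4 c3@4 c2@7, authorship ..13..2....
After op 6 (delete): buffer="okpzitja" (len 8), cursors c1@2 c3@2 c2@4, authorship ........
After op 7 (add_cursor(8)): buffer="okpzitja" (len 8), cursors c1@2 c3@2 c2@4 c4@8, authorship ........
After op 8 (insert('s')): buffer="oksspzsitjas" (len 12), cursors c1@4 c3@4 c2@7 c4@12, authorship ..13..2....4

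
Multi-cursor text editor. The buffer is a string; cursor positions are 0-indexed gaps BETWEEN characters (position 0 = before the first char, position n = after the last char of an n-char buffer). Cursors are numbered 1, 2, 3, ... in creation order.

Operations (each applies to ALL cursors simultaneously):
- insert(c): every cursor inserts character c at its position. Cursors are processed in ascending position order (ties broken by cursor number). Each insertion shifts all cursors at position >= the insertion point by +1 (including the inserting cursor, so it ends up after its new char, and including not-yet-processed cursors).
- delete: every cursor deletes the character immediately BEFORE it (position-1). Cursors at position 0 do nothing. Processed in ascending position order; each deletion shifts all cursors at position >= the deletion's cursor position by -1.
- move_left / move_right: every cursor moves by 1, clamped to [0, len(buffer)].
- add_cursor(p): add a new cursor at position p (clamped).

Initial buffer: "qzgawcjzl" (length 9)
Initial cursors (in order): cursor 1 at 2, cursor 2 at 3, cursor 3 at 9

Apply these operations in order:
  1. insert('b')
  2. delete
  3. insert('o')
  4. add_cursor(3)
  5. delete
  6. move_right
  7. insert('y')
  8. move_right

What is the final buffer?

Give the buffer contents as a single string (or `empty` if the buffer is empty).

Answer: qgyyaywcjzly

Derivation:
After op 1 (insert('b')): buffer="qzbgbawcjzlb" (len 12), cursors c1@3 c2@5 c3@12, authorship ..1.2......3
After op 2 (delete): buffer="qzgawcjzl" (len 9), cursors c1@2 c2@3 c3@9, authorship .........
After op 3 (insert('o')): buffer="qzogoawcjzlo" (len 12), cursors c1@3 c2@5 c3@12, authorship ..1.2......3
After op 4 (add_cursor(3)): buffer="qzogoawcjzlo" (len 12), cursors c1@3 c4@3 c2@5 c3@12, authorship ..1.2......3
After op 5 (delete): buffer="qgawcjzl" (len 8), cursors c1@1 c4@1 c2@2 c3@8, authorship ........
After op 6 (move_right): buffer="qgawcjzl" (len 8), cursors c1@2 c4@2 c2@3 c3@8, authorship ........
After op 7 (insert('y')): buffer="qgyyaywcjzly" (len 12), cursors c1@4 c4@4 c2@6 c3@12, authorship ..14.2.....3
After op 8 (move_right): buffer="qgyyaywcjzly" (len 12), cursors c1@5 c4@5 c2@7 c3@12, authorship ..14.2.....3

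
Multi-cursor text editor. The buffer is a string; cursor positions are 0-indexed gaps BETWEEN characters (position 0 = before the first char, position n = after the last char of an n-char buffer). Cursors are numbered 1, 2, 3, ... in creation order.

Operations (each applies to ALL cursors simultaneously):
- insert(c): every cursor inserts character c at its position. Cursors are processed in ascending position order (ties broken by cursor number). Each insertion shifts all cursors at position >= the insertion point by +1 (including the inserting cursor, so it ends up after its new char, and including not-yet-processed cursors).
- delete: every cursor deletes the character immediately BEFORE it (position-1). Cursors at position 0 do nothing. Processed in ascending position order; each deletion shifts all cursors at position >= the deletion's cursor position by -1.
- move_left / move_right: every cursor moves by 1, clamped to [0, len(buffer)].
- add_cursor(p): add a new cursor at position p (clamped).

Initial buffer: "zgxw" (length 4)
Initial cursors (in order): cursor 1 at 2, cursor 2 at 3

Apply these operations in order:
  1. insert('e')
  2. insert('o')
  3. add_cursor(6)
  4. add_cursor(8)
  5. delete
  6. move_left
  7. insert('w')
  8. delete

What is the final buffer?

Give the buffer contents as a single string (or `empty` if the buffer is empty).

Answer: zgex

Derivation:
After op 1 (insert('e')): buffer="zgexew" (len 6), cursors c1@3 c2@5, authorship ..1.2.
After op 2 (insert('o')): buffer="zgeoxeow" (len 8), cursors c1@4 c2@7, authorship ..11.22.
After op 3 (add_cursor(6)): buffer="zgeoxeow" (len 8), cursors c1@4 c3@6 c2@7, authorship ..11.22.
After op 4 (add_cursor(8)): buffer="zgeoxeow" (len 8), cursors c1@4 c3@6 c2@7 c4@8, authorship ..11.22.
After op 5 (delete): buffer="zgex" (len 4), cursors c1@3 c2@4 c3@4 c4@4, authorship ..1.
After op 6 (move_left): buffer="zgex" (len 4), cursors c1@2 c2@3 c3@3 c4@3, authorship ..1.
After op 7 (insert('w')): buffer="zgwewwwx" (len 8), cursors c1@3 c2@7 c3@7 c4@7, authorship ..11234.
After op 8 (delete): buffer="zgex" (len 4), cursors c1@2 c2@3 c3@3 c4@3, authorship ..1.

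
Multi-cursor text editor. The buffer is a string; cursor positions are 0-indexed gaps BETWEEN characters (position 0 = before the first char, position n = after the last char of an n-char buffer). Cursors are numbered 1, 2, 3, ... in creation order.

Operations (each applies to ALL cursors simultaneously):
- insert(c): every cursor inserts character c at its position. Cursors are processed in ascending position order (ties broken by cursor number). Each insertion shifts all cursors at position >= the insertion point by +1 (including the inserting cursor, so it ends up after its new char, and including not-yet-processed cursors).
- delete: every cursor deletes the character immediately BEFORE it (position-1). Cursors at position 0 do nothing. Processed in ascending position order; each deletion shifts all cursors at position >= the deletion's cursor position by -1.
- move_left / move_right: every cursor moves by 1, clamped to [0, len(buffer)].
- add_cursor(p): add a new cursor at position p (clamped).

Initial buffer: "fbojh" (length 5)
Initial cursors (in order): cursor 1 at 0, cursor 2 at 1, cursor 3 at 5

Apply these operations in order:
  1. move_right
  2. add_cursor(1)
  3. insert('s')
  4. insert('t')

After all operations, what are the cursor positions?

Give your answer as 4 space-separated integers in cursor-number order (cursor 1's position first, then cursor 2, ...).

After op 1 (move_right): buffer="fbojh" (len 5), cursors c1@1 c2@2 c3@5, authorship .....
After op 2 (add_cursor(1)): buffer="fbojh" (len 5), cursors c1@1 c4@1 c2@2 c3@5, authorship .....
After op 3 (insert('s')): buffer="fssbsojhs" (len 9), cursors c1@3 c4@3 c2@5 c3@9, authorship .14.2...3
After op 4 (insert('t')): buffer="fssttbstojhst" (len 13), cursors c1@5 c4@5 c2@8 c3@13, authorship .1414.22...33

Answer: 5 8 13 5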